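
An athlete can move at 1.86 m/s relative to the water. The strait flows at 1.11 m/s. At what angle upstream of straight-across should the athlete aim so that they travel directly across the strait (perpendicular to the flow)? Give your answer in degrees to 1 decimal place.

To cancel the current, the upstream component of the athlete's velocity must equal the flow: 1.86 sin θ = 1.11.
sin θ = 1.11 / 1.86 = 0.5968.
θ = arcsin(0.5968) = 36.639°.

36.6°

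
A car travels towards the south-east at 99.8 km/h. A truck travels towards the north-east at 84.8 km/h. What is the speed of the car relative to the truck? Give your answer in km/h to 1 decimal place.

131.0 km/h

Taking east as x and north as y: car velocity = (70.569, -70.569) km/h; truck velocity = (59.963, 59.963) km/h.
Velocity of car relative to truck = (70.569, -70.569) − (59.963, 59.963) = (10.607, -130.532) km/h.
Magnitude = |(10.607, -130.532)| = 130.962 km/h.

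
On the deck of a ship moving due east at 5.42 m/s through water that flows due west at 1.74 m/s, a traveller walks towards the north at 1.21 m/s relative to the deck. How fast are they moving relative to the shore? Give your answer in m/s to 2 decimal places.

In east/north components (m/s): traveller relative to ship = (0.000, 1.210); ship relative to water = (5.420, 0.000); water relative to ground = (-1.740, 0.000).
Sum = (3.680, 1.210) m/s.
Speed = |(3.680, 1.210)| = 3.874 m/s.

3.87 m/s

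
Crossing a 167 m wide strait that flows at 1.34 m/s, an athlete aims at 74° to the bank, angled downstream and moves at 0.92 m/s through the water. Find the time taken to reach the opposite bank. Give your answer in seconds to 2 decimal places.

188.84 s

The component of the athlete's velocity perpendicular to the bank is 0.92 × sin 74° = 0.884 m/s.
Only the cross-stream component determines the crossing time; the current contributes nothing perpendicular to the bank.
Time = 167 / 0.884 = 188.837 s.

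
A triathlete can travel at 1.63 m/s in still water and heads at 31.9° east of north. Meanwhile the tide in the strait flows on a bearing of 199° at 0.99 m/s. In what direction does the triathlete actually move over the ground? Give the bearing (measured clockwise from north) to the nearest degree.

Taking east as x and north as y: velocity relative to the water = (0.861, 1.384) m/s; the water relative to ground = (-0.322, -0.936) m/s.
Velocity relative to ground = (0.861, 1.384) + (-0.322, -0.936) = (0.539, 0.448) m/s.
Bearing = atan2(0.54, 0.45) = 50.28° clockwise from north.

050°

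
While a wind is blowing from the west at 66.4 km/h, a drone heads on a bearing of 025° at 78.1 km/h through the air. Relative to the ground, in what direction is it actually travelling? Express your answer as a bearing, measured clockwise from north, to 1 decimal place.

Taking east as x and north as y: velocity relative to the air = (33.006, 70.783) km/h; the air relative to ground = (66.400, 0.000) km/h.
Velocity relative to ground = (33.006, 70.783) + (66.400, 0.000) = (99.406, 70.783) km/h.
Bearing = atan2(99.41, 70.78) = 54.55° clockwise from north.

054.5°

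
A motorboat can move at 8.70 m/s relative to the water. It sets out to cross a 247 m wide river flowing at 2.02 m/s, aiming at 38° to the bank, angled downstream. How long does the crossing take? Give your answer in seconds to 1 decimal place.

46.1 s

The component of the motorboat's velocity perpendicular to the bank is 8.70 × sin 38° = 5.356 m/s.
The flow acts along the bank and has no component across it.
Time = 247 / 5.356 = 46.114 s.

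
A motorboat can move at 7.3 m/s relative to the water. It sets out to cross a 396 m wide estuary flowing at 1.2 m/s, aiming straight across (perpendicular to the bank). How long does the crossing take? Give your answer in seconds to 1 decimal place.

The component of the motorboat's velocity perpendicular to the bank is 7.3 m/s.
The current is parallel to the bank, so it does not affect the crossing time.
Time = 396 / 7.300 = 54.247 s.

54.2 s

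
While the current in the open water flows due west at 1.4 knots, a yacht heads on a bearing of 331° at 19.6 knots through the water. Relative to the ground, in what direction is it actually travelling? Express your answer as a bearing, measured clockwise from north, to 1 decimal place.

Taking east as x and north as y: velocity relative to the water = (-9.502, 17.143) knots; the water relative to ground = (-1.400, 0.000) knots.
Velocity relative to ground = (-9.502, 17.143) + (-1.400, 0.000) = (-10.902, 17.143) knots.
Bearing = atan2(-10.90, 17.14) = 327.54° clockwise from north.

327.5°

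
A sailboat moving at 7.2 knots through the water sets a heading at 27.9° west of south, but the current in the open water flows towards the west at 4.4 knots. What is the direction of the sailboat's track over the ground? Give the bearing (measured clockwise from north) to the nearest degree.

231°

Taking east as x and north as y: velocity relative to the water = (-3.369, -6.363) knots; the water relative to ground = (-4.400, 0.000) knots.
Velocity relative to ground = (-3.369, -6.363) + (-4.400, 0.000) = (-7.769, -6.363) knots.
Bearing = atan2(-7.77, -6.36) = 230.68° clockwise from north.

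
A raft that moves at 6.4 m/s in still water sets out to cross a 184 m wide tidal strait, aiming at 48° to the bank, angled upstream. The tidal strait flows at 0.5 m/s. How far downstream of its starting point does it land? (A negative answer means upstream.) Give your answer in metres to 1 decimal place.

-146.3 m

Perpendicular speed = 4.756 m/s; crossing time = 184 / 4.756 = 38.687 s.
Net downstream speed = -3.782 m/s.
Drift = -3.782 × 38.687 = -146.331 m (upstream).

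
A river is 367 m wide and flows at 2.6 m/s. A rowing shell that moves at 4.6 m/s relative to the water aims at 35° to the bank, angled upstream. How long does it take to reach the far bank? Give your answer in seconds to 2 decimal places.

139.10 s

The component of the rowing shell's velocity perpendicular to the bank is 4.6 × sin 35° = 2.638 m/s.
The flow acts along the bank and has no component across it.
Time = 367 / 2.638 = 139.097 s.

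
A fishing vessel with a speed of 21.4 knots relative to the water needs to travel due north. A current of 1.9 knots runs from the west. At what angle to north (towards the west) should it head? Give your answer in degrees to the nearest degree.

5°

The current pushes perpendicular to the desired track; the heading must have a component into the current equal to 1.9 knots: 21.4 sin θ = 1.9.
sin θ = 0.0888, so θ = 5.094°.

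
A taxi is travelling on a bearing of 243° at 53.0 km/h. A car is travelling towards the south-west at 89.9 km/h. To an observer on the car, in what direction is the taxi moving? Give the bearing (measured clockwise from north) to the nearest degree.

022°

Taking east as x and north as y: taxi velocity = (-47.223, -24.061) km/h; car velocity = (-63.569, -63.569) km/h.
Velocity of taxi relative to car = (-47.223, -24.061) − (-63.569, -63.569) = (16.346, 39.507) km/h.
Bearing = atan2(16.35, 39.51) = 22.48° clockwise from north.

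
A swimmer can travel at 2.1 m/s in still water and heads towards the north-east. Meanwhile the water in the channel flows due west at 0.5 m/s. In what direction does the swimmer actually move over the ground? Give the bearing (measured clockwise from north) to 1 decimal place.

033.6°

Taking east as x and north as y: velocity relative to the water = (1.485, 1.485) m/s; the water relative to ground = (-0.500, 0.000) m/s.
Velocity relative to ground = (1.485, 1.485) + (-0.500, 0.000) = (0.985, 1.485) m/s.
Bearing = atan2(0.98, 1.48) = 33.56° clockwise from north.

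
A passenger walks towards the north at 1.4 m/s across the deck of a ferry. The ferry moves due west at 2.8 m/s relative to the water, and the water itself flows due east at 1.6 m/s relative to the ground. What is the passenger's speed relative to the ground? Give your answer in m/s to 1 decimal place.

In east/north components (m/s): passenger relative to ferry = (0.000, 1.400); ferry relative to water = (-2.800, 0.000); water relative to ground = (1.600, 0.000).
Sum = (-1.200, 1.400) m/s.
Speed = |(-1.200, 1.400)| = 1.844 m/s.

1.8 m/s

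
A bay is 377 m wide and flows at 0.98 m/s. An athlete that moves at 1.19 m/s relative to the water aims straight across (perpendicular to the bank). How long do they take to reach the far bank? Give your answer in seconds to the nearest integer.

317 s

The component of the athlete's velocity perpendicular to the bank is 1.19 m/s.
The flow acts along the bank and has no component across it.
Time = 377 / 1.190 = 316.807 s.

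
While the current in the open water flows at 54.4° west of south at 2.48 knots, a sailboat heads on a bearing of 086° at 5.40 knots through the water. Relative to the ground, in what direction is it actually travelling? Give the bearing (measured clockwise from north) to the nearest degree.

108°

Taking east as x and north as y: velocity relative to the water = (5.387, 0.377) knots; the water relative to ground = (-2.016, -1.444) knots.
Velocity relative to ground = (5.387, 0.377) + (-2.016, -1.444) = (3.370, -1.067) knots.
Bearing = atan2(3.37, -1.07) = 107.57° clockwise from north.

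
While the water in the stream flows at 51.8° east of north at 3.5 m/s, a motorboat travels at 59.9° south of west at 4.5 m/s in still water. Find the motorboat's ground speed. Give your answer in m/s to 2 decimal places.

1.80 m/s

Taking east as x and north as y: velocity relative to the water = (-2.257, -3.893) m/s; the water relative to ground = (2.750, 2.164) m/s.
Velocity relative to ground = (-2.257, -3.893) + (2.750, 2.164) = (0.494, -1.729) m/s.
Speed = |(0.494, -1.729)| = 1.798 m/s.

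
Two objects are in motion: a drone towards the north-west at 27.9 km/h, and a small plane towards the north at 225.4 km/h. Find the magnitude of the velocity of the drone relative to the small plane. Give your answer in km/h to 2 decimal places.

Taking east as x and north as y: drone velocity = (-19.728, 19.728) km/h; small plane velocity = (0.000, 225.400) km/h.
Velocity of drone relative to small plane = (-19.728, 19.728) − (0.000, 225.400) = (-19.728, -205.672) km/h.
Magnitude = |(-19.728, -205.672)| = 206.616 km/h.

206.62 km/h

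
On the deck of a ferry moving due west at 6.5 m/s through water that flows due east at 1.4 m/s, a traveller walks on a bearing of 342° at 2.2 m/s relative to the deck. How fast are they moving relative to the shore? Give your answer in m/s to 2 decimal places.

6.15 m/s

In east/north components (m/s): traveller relative to ferry = (-0.680, 2.092); ferry relative to water = (-6.500, 0.000); water relative to ground = (1.400, 0.000).
Sum = (-5.780, 2.092) m/s.
Speed = |(-5.780, 2.092)| = 6.147 m/s.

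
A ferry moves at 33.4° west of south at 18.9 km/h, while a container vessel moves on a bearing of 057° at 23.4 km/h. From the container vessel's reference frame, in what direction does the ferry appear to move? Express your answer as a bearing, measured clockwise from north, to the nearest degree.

Taking east as x and north as y: ferry velocity = (-10.404, -15.779) km/h; container vessel velocity = (19.625, 12.745) km/h.
Velocity of ferry relative to container vessel = (-10.404, -15.779) − (19.625, 12.745) = (-30.029, -28.523) km/h.
Bearing = atan2(-30.03, -28.52) = 226.47° clockwise from north.

226°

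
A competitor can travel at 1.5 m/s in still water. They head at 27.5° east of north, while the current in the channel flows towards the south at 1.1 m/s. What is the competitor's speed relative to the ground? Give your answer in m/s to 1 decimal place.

0.7 m/s

Taking east as x and north as y: velocity relative to the water = (0.693, 1.331) m/s; the water relative to ground = (0.000, -1.100) m/s.
Velocity relative to ground = (0.693, 1.331) + (0.000, -1.100) = (0.693, 0.231) m/s.
Speed = |(0.693, 0.231)| = 0.730 m/s.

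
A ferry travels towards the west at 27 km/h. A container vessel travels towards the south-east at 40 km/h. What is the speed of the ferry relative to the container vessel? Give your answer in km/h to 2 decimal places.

62.10 km/h

Taking east as x and north as y: ferry velocity = (-27.000, 0.000) km/h; container vessel velocity = (28.284, -28.284) km/h.
Velocity of ferry relative to container vessel = (-27.000, 0.000) − (28.284, -28.284) = (-55.284, 28.284) km/h.
Magnitude = |(-55.284, 28.284)| = 62.100 km/h.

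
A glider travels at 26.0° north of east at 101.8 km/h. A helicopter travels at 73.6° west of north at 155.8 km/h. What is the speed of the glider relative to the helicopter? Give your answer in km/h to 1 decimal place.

241.0 km/h

Taking east as x and north as y: glider velocity = (91.497, 44.626) km/h; helicopter velocity = (-149.461, 43.989) km/h.
Velocity of glider relative to helicopter = (91.497, 44.626) − (-149.461, 43.989) = (240.958, 0.637) km/h.
Magnitude = |(240.958, 0.637)| = 240.959 km/h.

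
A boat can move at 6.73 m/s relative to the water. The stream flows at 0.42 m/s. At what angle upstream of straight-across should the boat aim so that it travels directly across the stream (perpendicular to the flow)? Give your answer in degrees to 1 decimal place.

To cancel the current, the upstream component of the boat's velocity must equal the flow: 6.73 sin θ = 0.42.
sin θ = 0.42 / 6.73 = 0.0624.
θ = arcsin(0.0624) = 3.578°.

3.6°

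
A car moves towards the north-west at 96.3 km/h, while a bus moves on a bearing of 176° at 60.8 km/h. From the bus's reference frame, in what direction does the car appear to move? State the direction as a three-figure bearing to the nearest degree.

Taking east as x and north as y: car velocity = (-68.094, 68.094) km/h; bus velocity = (4.241, -60.652) km/h.
Velocity of car relative to bus = (-68.094, 68.094) − (4.241, -60.652) = (-72.336, 128.746) km/h.
Bearing = atan2(-72.34, 128.75) = 330.67° clockwise from north.

331°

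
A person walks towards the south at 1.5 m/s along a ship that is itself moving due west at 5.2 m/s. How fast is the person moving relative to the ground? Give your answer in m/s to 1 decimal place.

5.4 m/s

Taking east as x and north as y: ship velocity = (-5.200, 0.000) m/s; person velocity relative to ship = (0.000, -1.500) m/s.
Velocity relative to ground = (-5.200, 0.000) + (0.000, -1.500) = (-5.200, -1.500) m/s.
Speed = |(-5.200, -1.500)| = 5.412 m/s.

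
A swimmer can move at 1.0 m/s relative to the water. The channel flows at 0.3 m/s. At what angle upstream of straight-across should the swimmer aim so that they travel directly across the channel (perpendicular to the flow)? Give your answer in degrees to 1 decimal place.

To cancel the current, the upstream component of the swimmer's velocity must equal the flow: 1.0 sin θ = 0.3.
sin θ = 0.3 / 1.0 = 0.3000.
θ = arcsin(0.3000) = 17.458°.

17.5°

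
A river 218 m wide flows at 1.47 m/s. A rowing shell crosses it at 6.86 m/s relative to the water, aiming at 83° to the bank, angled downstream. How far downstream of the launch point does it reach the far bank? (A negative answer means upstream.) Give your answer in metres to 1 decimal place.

73.8 m

Perpendicular speed = 6.809 m/s; crossing time = 218 / 6.809 = 32.017 s.
Net downstream speed = 2.306 m/s.
Drift = 2.306 × 32.017 = 73.832 m (downstream).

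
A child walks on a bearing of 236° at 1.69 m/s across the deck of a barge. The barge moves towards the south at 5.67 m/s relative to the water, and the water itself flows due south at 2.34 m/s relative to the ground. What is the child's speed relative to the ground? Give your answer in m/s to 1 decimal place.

In east/north components (m/s): child relative to barge = (-1.401, -0.945); barge relative to water = (0.000, -5.670); water relative to ground = (0.000, -2.340).
Sum = (-1.401, -8.955) m/s.
Speed = |(-1.401, -8.955)| = 9.064 m/s.

9.1 m/s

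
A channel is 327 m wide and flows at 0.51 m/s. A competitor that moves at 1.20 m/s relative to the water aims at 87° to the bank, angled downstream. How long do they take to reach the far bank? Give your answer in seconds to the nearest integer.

273 s

The component of the competitor's velocity perpendicular to the bank is 1.20 × sin 87° = 1.198 m/s.
The current is parallel to the bank, so it does not affect the crossing time.
Time = 327 / 1.198 = 272.874 s.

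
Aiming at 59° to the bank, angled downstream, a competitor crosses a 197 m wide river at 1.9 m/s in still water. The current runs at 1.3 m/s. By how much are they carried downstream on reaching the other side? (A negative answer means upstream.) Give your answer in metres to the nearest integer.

Perpendicular speed = 1.629 m/s; crossing time = 197 / 1.629 = 120.961 s.
Net downstream speed = 2.279 m/s.
Drift = 2.279 × 120.961 = 275.619 m (downstream).

276 m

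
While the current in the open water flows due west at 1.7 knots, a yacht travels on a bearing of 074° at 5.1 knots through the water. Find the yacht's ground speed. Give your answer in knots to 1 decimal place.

3.5 knots

Taking east as x and north as y: velocity relative to the water = (4.902, 1.406) knots; the water relative to ground = (-1.700, 0.000) knots.
Velocity relative to ground = (4.902, 1.406) + (-1.700, 0.000) = (3.202, 1.406) knots.
Speed = |(3.202, 1.406)| = 3.497 knots.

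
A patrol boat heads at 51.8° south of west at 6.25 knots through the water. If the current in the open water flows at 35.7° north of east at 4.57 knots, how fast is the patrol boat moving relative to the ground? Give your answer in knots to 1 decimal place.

Taking east as x and north as y: velocity relative to the water = (-3.865, -4.912) knots; the water relative to ground = (3.711, 2.667) knots.
Velocity relative to ground = (-3.865, -4.912) + (3.711, 2.667) = (-0.154, -2.245) knots.
Speed = |(-0.154, -2.245)| = 2.250 knots.

2.3 knots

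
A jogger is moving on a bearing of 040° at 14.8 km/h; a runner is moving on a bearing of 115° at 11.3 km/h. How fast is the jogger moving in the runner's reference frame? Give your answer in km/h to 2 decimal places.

Taking east as x and north as y: jogger velocity = (9.513, 11.337) km/h; runner velocity = (10.241, -4.776) km/h.
Velocity of jogger relative to runner = (9.513, 11.337) − (10.241, -4.776) = (-0.728, 16.113) km/h.
Magnitude = |(-0.728, 16.113)| = 16.129 km/h.

16.13 km/h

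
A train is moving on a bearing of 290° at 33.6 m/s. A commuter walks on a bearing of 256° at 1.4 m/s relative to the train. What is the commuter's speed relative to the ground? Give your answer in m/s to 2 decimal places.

34.77 m/s

Taking east as x and north as y: train velocity = (-31.574, 11.492) m/s; commuter velocity relative to train = (-1.358, -0.339) m/s.
Velocity relative to ground = (-31.574, 11.492) + (-1.358, -0.339) = (-32.932, 11.153) m/s.
Speed = |(-32.932, 11.153)| = 34.769 m/s.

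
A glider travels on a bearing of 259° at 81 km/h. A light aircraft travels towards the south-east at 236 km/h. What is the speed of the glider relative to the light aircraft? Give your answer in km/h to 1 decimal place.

Taking east as x and north as y: glider velocity = (-79.512, -15.456) km/h; light aircraft velocity = (166.877, -166.877) km/h.
Velocity of glider relative to light aircraft = (-79.512, -15.456) − (166.877, -166.877) = (-246.389, 151.422) km/h.
Magnitude = |(-246.389, 151.422)| = 289.199 km/h.

289.2 km/h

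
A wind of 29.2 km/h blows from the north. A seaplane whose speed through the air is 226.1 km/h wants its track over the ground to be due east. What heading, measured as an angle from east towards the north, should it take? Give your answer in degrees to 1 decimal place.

The wind pushes perpendicular to the desired track; the heading must have a component into the wind equal to 29.2 km/h: 226.1 sin θ = 29.2.
sin θ = 0.1291, so θ = 7.420°.

7.4°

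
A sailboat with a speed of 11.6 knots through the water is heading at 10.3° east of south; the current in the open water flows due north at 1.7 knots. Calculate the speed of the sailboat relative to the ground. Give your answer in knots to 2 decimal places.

9.93 knots

Taking east as x and north as y: velocity relative to the water = (2.074, -11.413) knots; the water relative to ground = (0.000, 1.700) knots.
Velocity relative to ground = (2.074, -11.413) + (0.000, 1.700) = (2.074, -9.713) knots.
Speed = |(2.074, -9.713)| = 9.932 knots.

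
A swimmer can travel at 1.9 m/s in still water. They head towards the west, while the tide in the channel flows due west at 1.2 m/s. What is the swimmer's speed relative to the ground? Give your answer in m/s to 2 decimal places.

3.10 m/s

Taking east as x and north as y: velocity relative to the water = (-1.900, 0.000) m/s; the water relative to ground = (-1.200, 0.000) m/s.
Velocity relative to ground = (-1.900, 0.000) + (-1.200, 0.000) = (-3.100, 0.000) m/s.
Speed = |(-3.100, 0.000)| = 3.100 m/s.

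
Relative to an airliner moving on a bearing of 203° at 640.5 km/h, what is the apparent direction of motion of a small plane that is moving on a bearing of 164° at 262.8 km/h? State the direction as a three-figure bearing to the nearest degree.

044°

Taking east as x and north as y: small plane velocity = (72.437, -252.620) km/h; airliner velocity = (-250.263, -589.583) km/h.
Velocity of small plane relative to airliner = (72.437, -252.620) − (-250.263, -589.583) = (322.701, 336.964) km/h.
Bearing = atan2(322.70, 336.96) = 43.76° clockwise from north.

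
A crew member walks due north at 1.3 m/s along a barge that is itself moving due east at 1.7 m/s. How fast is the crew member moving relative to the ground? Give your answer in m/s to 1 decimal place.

Taking east as x and north as y: barge velocity = (1.700, 0.000) m/s; crew member velocity relative to barge = (0.000, 1.300) m/s.
Velocity relative to ground = (1.700, 0.000) + (0.000, 1.300) = (1.700, 1.300) m/s.
Speed = |(1.700, 1.300)| = 2.140 m/s.

2.1 m/s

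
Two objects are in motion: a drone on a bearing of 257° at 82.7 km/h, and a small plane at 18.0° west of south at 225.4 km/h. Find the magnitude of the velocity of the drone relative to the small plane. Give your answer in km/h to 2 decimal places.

196.07 km/h

Taking east as x and north as y: drone velocity = (-80.580, -18.603) km/h; small plane velocity = (-69.652, -214.368) km/h.
Velocity of drone relative to small plane = (-80.580, -18.603) − (-69.652, -214.368) = (-10.928, 195.765) km/h.
Magnitude = |(-10.928, 195.765)| = 196.069 km/h.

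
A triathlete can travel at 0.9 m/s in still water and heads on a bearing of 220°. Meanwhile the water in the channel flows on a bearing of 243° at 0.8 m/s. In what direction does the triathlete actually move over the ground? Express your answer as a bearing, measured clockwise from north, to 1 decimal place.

Taking east as x and north as y: velocity relative to the water = (-0.579, -0.689) m/s; the water relative to ground = (-0.713, -0.363) m/s.
Velocity relative to ground = (-0.579, -0.689) + (-0.713, -0.363) = (-1.291, -1.053) m/s.
Bearing = atan2(-1.29, -1.05) = 230.81° clockwise from north.

230.8°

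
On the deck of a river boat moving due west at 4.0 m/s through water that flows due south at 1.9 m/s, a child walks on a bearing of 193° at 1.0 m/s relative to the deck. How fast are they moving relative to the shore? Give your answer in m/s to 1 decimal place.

5.1 m/s

In east/north components (m/s): child relative to river boat = (-0.225, -0.974); river boat relative to water = (-4.000, 0.000); water relative to ground = (0.000, -1.900).
Sum = (-4.225, -2.874) m/s.
Speed = |(-4.225, -2.874)| = 5.110 m/s.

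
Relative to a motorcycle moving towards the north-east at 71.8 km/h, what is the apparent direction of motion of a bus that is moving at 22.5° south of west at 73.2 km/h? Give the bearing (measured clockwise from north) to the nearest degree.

236°

Taking east as x and north as y: bus velocity = (-67.628, -28.012) km/h; motorcycle velocity = (50.770, 50.770) km/h.
Velocity of bus relative to motorcycle = (-67.628, -28.012) − (50.770, 50.770) = (-118.398, -78.783) km/h.
Bearing = atan2(-118.40, -78.78) = 236.36° clockwise from north.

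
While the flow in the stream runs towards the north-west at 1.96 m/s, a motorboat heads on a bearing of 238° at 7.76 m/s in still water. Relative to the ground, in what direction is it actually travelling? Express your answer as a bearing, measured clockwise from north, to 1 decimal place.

251.1°

Taking east as x and north as y: velocity relative to the water = (-6.581, -4.112) m/s; the water relative to ground = (-1.386, 1.386) m/s.
Velocity relative to ground = (-6.581, -4.112) + (-1.386, 1.386) = (-7.967, -2.726) m/s.
Bearing = atan2(-7.97, -2.73) = 251.11° clockwise from north.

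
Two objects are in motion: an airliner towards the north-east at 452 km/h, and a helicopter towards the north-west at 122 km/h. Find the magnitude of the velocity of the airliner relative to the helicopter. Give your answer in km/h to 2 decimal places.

468.18 km/h

Taking east as x and north as y: airliner velocity = (319.612, 319.612) km/h; helicopter velocity = (-86.267, 86.267) km/h.
Velocity of airliner relative to helicopter = (319.612, 319.612) − (-86.267, 86.267) = (405.879, 233.345) km/h.
Magnitude = |(405.879, 233.345)| = 468.175 km/h.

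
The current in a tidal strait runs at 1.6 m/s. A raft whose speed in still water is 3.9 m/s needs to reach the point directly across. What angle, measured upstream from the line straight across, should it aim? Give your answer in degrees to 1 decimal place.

To cancel the current, the upstream component of the raft's velocity must equal the flow: 3.9 sin θ = 1.6.
sin θ = 1.6 / 3.9 = 0.4103.
θ = arcsin(0.4103) = 24.221°.

24.2°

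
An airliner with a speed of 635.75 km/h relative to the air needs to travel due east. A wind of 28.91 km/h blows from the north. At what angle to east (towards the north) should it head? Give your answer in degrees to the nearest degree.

3°

The wind pushes perpendicular to the desired track; the heading must have a component into the wind equal to 28.91 km/h: 635.75 sin θ = 28.91.
sin θ = 0.0455, so θ = 2.606°.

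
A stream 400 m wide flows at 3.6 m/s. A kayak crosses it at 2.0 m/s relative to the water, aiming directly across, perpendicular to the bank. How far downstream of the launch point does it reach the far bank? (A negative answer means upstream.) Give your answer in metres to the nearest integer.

720 m

Perpendicular speed = 2.000 m/s; crossing time = 400 / 2.000 = 200.000 s.
Net downstream speed = 3.600 m/s.
Drift = 3.600 × 200.000 = 720.000 m (downstream).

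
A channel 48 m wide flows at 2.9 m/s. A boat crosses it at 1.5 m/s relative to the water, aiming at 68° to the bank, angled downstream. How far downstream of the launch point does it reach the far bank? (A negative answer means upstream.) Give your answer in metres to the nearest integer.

Perpendicular speed = 1.391 m/s; crossing time = 48 / 1.391 = 34.513 s.
Net downstream speed = 3.462 m/s.
Drift = 3.462 × 34.513 = 119.481 m (downstream).

119 m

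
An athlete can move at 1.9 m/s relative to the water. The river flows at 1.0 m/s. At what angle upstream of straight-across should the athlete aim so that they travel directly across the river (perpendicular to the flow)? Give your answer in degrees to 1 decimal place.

To cancel the current, the upstream component of the athlete's velocity must equal the flow: 1.9 sin θ = 1.0.
sin θ = 1.0 / 1.9 = 0.5263.
θ = arcsin(0.5263) = 31.757°.

31.8°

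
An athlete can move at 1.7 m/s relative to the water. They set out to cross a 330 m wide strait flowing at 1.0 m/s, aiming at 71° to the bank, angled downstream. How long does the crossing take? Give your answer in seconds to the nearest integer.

The component of the athlete's velocity perpendicular to the bank is 1.7 × sin 71° = 1.607 m/s.
Only the cross-stream component determines the crossing time; the current contributes nothing perpendicular to the bank.
Time = 330 / 1.607 = 205.303 s.

205 s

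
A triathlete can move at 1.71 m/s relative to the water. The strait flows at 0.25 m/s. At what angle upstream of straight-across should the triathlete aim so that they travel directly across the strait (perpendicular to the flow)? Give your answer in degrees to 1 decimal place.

8.4°

To cancel the current, the upstream component of the triathlete's velocity must equal the flow: 1.71 sin θ = 0.25.
sin θ = 0.25 / 1.71 = 0.1462.
θ = arcsin(0.1462) = 8.407°.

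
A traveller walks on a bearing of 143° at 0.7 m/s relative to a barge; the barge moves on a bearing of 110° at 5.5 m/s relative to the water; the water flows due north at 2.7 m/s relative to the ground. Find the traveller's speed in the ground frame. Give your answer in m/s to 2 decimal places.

5.60 m/s

In east/north components (m/s): traveller relative to barge = (0.421, -0.559); barge relative to water = (5.168, -1.881); water relative to ground = (0.000, 2.700).
Sum = (5.590, 0.260) m/s.
Speed = |(5.590, 0.260)| = 5.596 m/s.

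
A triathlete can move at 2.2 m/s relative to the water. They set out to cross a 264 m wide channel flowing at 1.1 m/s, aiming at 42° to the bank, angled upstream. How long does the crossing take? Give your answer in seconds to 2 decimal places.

179.34 s

The component of the triathlete's velocity perpendicular to the bank is 2.2 × sin 42° = 1.472 m/s.
The current is parallel to the bank, so it does not affect the crossing time.
Time = 264 / 1.472 = 179.337 s.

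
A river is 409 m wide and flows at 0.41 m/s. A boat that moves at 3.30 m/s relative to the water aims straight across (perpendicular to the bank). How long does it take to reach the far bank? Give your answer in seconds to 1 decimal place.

The component of the boat's velocity perpendicular to the bank is 3.30 m/s.
The flow acts along the bank and has no component across it.
Time = 409 / 3.300 = 123.939 s.

123.9 s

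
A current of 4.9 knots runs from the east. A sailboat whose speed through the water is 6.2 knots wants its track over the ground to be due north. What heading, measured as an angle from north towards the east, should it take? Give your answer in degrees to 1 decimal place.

The current pushes perpendicular to the desired track; the heading must have a component into the current equal to 4.9 knots: 6.2 sin θ = 4.9.
sin θ = 0.7903, so θ = 52.216°.

52.2°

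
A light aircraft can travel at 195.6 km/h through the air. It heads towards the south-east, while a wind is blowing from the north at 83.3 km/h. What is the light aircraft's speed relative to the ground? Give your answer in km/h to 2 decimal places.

Taking east as x and north as y: velocity relative to the air = (138.310, -138.310) km/h; the air relative to ground = (0.000, -83.300) km/h.
Velocity relative to ground = (138.310, -138.310) + (0.000, -83.300) = (138.310, -221.610) km/h.
Speed = |(138.310, -221.610)| = 261.229 km/h.

261.23 km/h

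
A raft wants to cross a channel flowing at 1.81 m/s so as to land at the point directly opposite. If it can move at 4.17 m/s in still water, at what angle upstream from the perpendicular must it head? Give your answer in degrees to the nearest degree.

To cancel the current, the upstream component of the raft's velocity must equal the flow: 4.17 sin θ = 1.81.
sin θ = 1.81 / 4.17 = 0.4341.
θ = arcsin(0.4341) = 25.725°.

26°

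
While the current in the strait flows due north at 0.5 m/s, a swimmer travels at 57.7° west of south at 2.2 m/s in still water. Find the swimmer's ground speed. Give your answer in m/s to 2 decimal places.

Taking east as x and north as y: velocity relative to the water = (-1.860, -1.176) m/s; the water relative to ground = (0.000, 0.500) m/s.
Velocity relative to ground = (-1.860, -1.176) + (0.000, 0.500) = (-1.860, -0.676) m/s.
Speed = |(-1.860, -0.676)| = 1.978 m/s.

1.98 m/s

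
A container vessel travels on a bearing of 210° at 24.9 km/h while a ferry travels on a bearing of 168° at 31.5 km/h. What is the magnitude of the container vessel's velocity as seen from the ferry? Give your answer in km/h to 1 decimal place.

21.1 km/h

Taking east as x and north as y: container vessel velocity = (-12.450, -21.564) km/h; ferry velocity = (6.549, -30.812) km/h.
Velocity of container vessel relative to ferry = (-12.450, -21.564) − (6.549, -30.812) = (-18.999, 9.248) km/h.
Magnitude = |(-18.999, 9.248)| = 21.130 km/h.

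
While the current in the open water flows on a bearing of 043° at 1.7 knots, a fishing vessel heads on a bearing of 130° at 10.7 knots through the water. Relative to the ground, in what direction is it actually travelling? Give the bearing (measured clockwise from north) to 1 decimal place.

121.1°

Taking east as x and north as y: velocity relative to the water = (8.197, -6.878) knots; the water relative to ground = (1.159, 1.243) knots.
Velocity relative to ground = (8.197, -6.878) + (1.159, 1.243) = (9.356, -5.635) knots.
Bearing = atan2(9.36, -5.63) = 121.06° clockwise from north.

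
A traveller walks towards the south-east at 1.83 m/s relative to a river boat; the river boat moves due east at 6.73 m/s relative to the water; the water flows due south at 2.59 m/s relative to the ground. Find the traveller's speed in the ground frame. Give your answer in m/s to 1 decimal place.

8.9 m/s

In east/north components (m/s): traveller relative to river boat = (1.294, -1.294); river boat relative to water = (6.730, 0.000); water relative to ground = (0.000, -2.590).
Sum = (8.024, -3.884) m/s.
Speed = |(8.024, -3.884)| = 8.915 m/s.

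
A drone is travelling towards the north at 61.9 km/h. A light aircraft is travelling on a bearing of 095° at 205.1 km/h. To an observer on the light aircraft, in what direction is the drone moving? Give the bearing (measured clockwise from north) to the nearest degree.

291°

Taking east as x and north as y: drone velocity = (0.000, 61.900) km/h; light aircraft velocity = (204.320, -17.876) km/h.
Velocity of drone relative to light aircraft = (0.000, 61.900) − (204.320, -17.876) = (-204.320, 79.776) km/h.
Bearing = atan2(-204.32, 79.78) = 291.33° clockwise from north.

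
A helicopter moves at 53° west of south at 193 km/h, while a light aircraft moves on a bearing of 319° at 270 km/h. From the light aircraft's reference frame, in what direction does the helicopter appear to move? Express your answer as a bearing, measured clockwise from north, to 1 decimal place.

175.9°

Taking east as x and north as y: helicopter velocity = (-154.137, -116.150) km/h; light aircraft velocity = (-177.136, 203.772) km/h.
Velocity of helicopter relative to light aircraft = (-154.137, -116.150) − (-177.136, 203.772) = (22.999, -319.922) km/h.
Bearing = atan2(23.00, -319.92) = 175.89° clockwise from north.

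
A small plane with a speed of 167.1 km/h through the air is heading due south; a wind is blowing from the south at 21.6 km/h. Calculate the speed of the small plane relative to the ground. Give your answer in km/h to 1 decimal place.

145.5 km/h

Taking east as x and north as y: velocity relative to the air = (0.000, -167.100) km/h; the air relative to ground = (0.000, 21.600) km/h.
Velocity relative to ground = (0.000, -167.100) + (0.000, 21.600) = (0.000, -145.500) km/h.
Speed = |(0.000, -145.500)| = 145.500 km/h.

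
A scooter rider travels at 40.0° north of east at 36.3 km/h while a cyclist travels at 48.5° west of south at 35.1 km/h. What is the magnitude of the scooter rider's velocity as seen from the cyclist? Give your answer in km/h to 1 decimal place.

71.4 km/h

Taking east as x and north as y: scooter rider velocity = (27.807, 23.333) km/h; cyclist velocity = (-26.288, -23.258) km/h.
Velocity of scooter rider relative to cyclist = (27.807, 23.333) − (-26.288, -23.258) = (54.096, 46.591) km/h.
Magnitude = |(54.096, 46.591)| = 71.394 km/h.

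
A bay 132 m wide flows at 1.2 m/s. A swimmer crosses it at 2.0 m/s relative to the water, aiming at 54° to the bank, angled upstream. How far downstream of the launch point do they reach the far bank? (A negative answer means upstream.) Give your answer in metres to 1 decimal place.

2.0 m

Perpendicular speed = 1.618 m/s; crossing time = 132 / 1.618 = 81.580 s.
Net downstream speed = 0.024 m/s.
Drift = 0.024 × 81.580 = 1.993 m (downstream).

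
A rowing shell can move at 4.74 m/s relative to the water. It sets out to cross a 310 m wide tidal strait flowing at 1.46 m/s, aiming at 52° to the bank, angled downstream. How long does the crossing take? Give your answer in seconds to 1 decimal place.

83.0 s

The component of the rowing shell's velocity perpendicular to the bank is 4.74 × sin 52° = 3.735 m/s.
The flow acts along the bank and has no component across it.
Time = 310 / 3.735 = 82.995 s.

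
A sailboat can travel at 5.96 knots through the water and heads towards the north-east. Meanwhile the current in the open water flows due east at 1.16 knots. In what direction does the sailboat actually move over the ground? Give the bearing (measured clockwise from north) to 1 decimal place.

Taking east as x and north as y: velocity relative to the water = (4.214, 4.214) knots; the water relative to ground = (1.160, 0.000) knots.
Velocity relative to ground = (4.214, 4.214) + (1.160, 0.000) = (5.374, 4.214) knots.
Bearing = atan2(5.37, 4.21) = 51.90° clockwise from north.

051.9°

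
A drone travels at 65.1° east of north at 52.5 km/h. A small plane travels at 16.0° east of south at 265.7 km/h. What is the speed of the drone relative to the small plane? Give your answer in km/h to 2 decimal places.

Taking east as x and north as y: drone velocity = (47.620, 22.104) km/h; small plane velocity = (73.237, -255.407) km/h.
Velocity of drone relative to small plane = (47.620, 22.104) − (73.237, -255.407) = (-25.617, 277.512) km/h.
Magnitude = |(-25.617, 277.512)| = 278.691 km/h.

278.69 km/h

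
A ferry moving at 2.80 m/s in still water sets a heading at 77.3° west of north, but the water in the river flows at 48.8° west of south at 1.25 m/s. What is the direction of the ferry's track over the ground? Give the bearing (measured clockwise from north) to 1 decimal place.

266.8°

Taking east as x and north as y: velocity relative to the water = (-2.731, 0.616) m/s; the water relative to ground = (-0.941, -0.823) m/s.
Velocity relative to ground = (-2.731, 0.616) + (-0.941, -0.823) = (-3.672, -0.208) m/s.
Bearing = atan2(-3.67, -0.21) = 266.76° clockwise from north.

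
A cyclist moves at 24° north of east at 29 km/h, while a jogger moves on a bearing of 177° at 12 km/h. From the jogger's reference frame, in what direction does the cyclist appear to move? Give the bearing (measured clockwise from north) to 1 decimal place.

Taking east as x and north as y: cyclist velocity = (26.493, 11.795) km/h; jogger velocity = (0.628, -11.984) km/h.
Velocity of cyclist relative to jogger = (26.493, 11.795) − (0.628, -11.984) = (25.865, 23.779) km/h.
Bearing = atan2(25.86, 23.78) = 47.41° clockwise from north.

047.4°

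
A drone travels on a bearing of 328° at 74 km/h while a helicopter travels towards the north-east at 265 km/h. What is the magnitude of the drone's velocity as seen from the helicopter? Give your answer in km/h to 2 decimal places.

258.61 km/h

Taking east as x and north as y: drone velocity = (-39.214, 62.756) km/h; helicopter velocity = (187.383, 187.383) km/h.
Velocity of drone relative to helicopter = (-39.214, 62.756) − (187.383, 187.383) = (-226.597, -124.628) km/h.
Magnitude = |(-226.597, -124.628)| = 258.609 km/h.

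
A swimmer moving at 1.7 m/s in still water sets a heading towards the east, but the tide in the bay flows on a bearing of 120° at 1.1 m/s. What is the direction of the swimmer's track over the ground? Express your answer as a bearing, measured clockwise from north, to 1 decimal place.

Taking east as x and north as y: velocity relative to the water = (1.700, 0.000) m/s; the water relative to ground = (0.953, -0.550) m/s.
Velocity relative to ground = (1.700, 0.000) + (0.953, -0.550) = (2.653, -0.550) m/s.
Bearing = atan2(2.65, -0.55) = 101.71° clockwise from north.

101.7°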